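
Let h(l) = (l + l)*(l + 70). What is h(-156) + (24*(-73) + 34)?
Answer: 25114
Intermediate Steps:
h(l) = 2*l*(70 + l) (h(l) = (2*l)*(70 + l) = 2*l*(70 + l))
h(-156) + (24*(-73) + 34) = 2*(-156)*(70 - 156) + (24*(-73) + 34) = 2*(-156)*(-86) + (-1752 + 34) = 26832 - 1718 = 25114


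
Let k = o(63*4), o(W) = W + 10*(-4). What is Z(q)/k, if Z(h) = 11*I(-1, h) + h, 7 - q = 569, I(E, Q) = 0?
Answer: -281/106 ≈ -2.6509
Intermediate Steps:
q = -562 (q = 7 - 1*569 = 7 - 569 = -562)
o(W) = -40 + W (o(W) = W - 40 = -40 + W)
k = 212 (k = -40 + 63*4 = -40 + 252 = 212)
Z(h) = h (Z(h) = 11*0 + h = 0 + h = h)
Z(q)/k = -562/212 = -562*1/212 = -281/106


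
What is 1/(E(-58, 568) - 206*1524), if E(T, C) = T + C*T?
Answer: -1/346946 ≈ -2.8823e-6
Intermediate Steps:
1/(E(-58, 568) - 206*1524) = 1/(-58*(1 + 568) - 206*1524) = 1/(-58*569 - 313944) = 1/(-33002 - 313944) = 1/(-346946) = -1/346946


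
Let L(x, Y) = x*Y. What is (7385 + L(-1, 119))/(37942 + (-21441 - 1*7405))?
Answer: 1211/1516 ≈ 0.79881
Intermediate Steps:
L(x, Y) = Y*x
(7385 + L(-1, 119))/(37942 + (-21441 - 1*7405)) = (7385 + 119*(-1))/(37942 + (-21441 - 1*7405)) = (7385 - 119)/(37942 + (-21441 - 7405)) = 7266/(37942 - 28846) = 7266/9096 = 7266*(1/9096) = 1211/1516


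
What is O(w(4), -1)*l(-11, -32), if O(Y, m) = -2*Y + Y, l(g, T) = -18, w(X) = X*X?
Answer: 288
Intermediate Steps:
w(X) = X²
O(Y, m) = -Y
O(w(4), -1)*l(-11, -32) = -1*4²*(-18) = -1*16*(-18) = -16*(-18) = 288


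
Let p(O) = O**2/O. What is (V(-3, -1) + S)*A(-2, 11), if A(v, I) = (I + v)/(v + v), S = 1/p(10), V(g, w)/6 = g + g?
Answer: 3231/40 ≈ 80.775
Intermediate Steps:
p(O) = O
V(g, w) = 12*g (V(g, w) = 6*(g + g) = 6*(2*g) = 12*g)
S = 1/10 ≈ 0.10000
A(v, I) = (I + v)/(2*v) (A(v, I) = (I + v)/((2*v)) = (I + v)*(1/(2*v)) = (I + v)/(2*v))
(V(-3, -1) + S)*A(-2, 11) = (12*(-3) + 1/10)*((1/2)*(11 - 2)/(-2)) = (-36 + 1/10)*((1/2)*(-1/2)*9) = -359/10*(-9/4) = 3231/40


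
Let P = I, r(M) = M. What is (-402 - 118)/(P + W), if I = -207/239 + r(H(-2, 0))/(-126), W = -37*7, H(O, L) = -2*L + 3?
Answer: 80304/40135 ≈ 2.0008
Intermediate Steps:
H(O, L) = 3 - 2*L
W = -259
I = -8933/10038 (I = -207/239 + (3 - 2*0)/(-126) = -207*1/239 + (3 + 0)*(-1/126) = -207/239 + 3*(-1/126) = -207/239 - 1/42 = -8933/10038 ≈ -0.88992)
P = -8933/10038 ≈ -0.88992
(-402 - 118)/(P + W) = (-402 - 118)/(-8933/10038 - 259) = -520/(-2608775/10038) = -520*(-10038/2608775) = 80304/40135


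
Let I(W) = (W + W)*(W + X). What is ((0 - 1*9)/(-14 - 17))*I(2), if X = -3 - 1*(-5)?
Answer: 144/31 ≈ 4.6452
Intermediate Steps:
X = 2 (X = -3 + 5 = 2)
I(W) = 2*W*(2 + W) (I(W) = (W + W)*(W + 2) = (2*W)*(2 + W) = 2*W*(2 + W))
((0 - 1*9)/(-14 - 17))*I(2) = ((0 - 1*9)/(-14 - 17))*(2*2*(2 + 2)) = ((0 - 9)/(-31))*(2*2*4) = -9*(-1/31)*16 = (9/31)*16 = 144/31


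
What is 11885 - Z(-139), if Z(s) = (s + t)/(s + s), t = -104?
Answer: 3303787/278 ≈ 11884.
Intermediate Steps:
Z(s) = (-104 + s)/(2*s) (Z(s) = (s - 104)/(s + s) = (-104 + s)/((2*s)) = (-104 + s)*(1/(2*s)) = (-104 + s)/(2*s))
11885 - Z(-139) = 11885 - (-104 - 139)/(2*(-139)) = 11885 - (-1)*(-243)/(2*139) = 11885 - 1*243/278 = 11885 - 243/278 = 3303787/278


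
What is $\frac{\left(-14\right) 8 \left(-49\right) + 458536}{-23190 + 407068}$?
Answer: $\frac{21092}{17449} \approx 1.2088$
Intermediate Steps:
$\frac{\left(-14\right) 8 \left(-49\right) + 458536}{-23190 + 407068} = \frac{\left(-112\right) \left(-49\right) + 458536}{383878} = \left(5488 + 458536\right) \frac{1}{383878} = 464024 \cdot \frac{1}{383878} = \frac{21092}{17449}$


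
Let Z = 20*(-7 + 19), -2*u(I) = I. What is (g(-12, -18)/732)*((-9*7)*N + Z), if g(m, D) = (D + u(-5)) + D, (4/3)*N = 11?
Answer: 24991/1952 ≈ 12.803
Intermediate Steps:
N = 33/4 (N = (¾)*11 = 33/4 ≈ 8.2500)
u(I) = -I/2
Z = 240 (Z = 20*12 = 240)
g(m, D) = 5/2 + 2*D (g(m, D) = (D - ½*(-5)) + D = (D + 5/2) + D = (5/2 + D) + D = 5/2 + 2*D)
(g(-12, -18)/732)*((-9*7)*N + Z) = ((5/2 + 2*(-18))/732)*(-9*7*(33/4) + 240) = ((5/2 - 36)*(1/732))*(-63*33/4 + 240) = (-67/2*1/732)*(-2079/4 + 240) = -67/1464*(-1119/4) = 24991/1952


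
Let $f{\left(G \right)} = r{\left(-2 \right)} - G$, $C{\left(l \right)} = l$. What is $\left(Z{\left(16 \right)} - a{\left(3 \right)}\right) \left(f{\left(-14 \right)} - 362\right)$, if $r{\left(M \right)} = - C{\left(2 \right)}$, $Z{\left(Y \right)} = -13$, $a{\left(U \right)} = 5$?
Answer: $6300$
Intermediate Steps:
$r{\left(M \right)} = -2$ ($r{\left(M \right)} = \left(-1\right) 2 = -2$)
$f{\left(G \right)} = -2 - G$
$\left(Z{\left(16 \right)} - a{\left(3 \right)}\right) \left(f{\left(-14 \right)} - 362\right) = \left(-13 - 5\right) \left(\left(-2 - -14\right) - 362\right) = \left(-13 - 5\right) \left(\left(-2 + 14\right) - 362\right) = - 18 \left(12 - 362\right) = \left(-18\right) \left(-350\right) = 6300$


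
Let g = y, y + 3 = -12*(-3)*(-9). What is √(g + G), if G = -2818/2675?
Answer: I*√93897101/535 ≈ 18.112*I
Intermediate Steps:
G = -2818/2675 (G = -2818*1/2675 = -2818/2675 ≈ -1.0535)
y = -327 (y = -3 - 12*(-3)*(-9) = -3 + 36*(-9) = -3 - 324 = -327)
g = -327
√(g + G) = √(-327 - 2818/2675) = √(-877543/2675) = I*√93897101/535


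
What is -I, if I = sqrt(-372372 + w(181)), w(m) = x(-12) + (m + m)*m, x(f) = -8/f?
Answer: -2*I*sqrt(690411)/3 ≈ -553.94*I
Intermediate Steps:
w(m) = 2/3 + 2*m**2 (w(m) = -8/(-12) + (m + m)*m = -8*(-1/12) + (2*m)*m = 2/3 + 2*m**2)
I = 2*I*sqrt(690411)/3 (I = sqrt(-372372 + (2/3 + 2*181**2)) = sqrt(-372372 + (2/3 + 2*32761)) = sqrt(-372372 + (2/3 + 65522)) = sqrt(-372372 + 196568/3) = sqrt(-920548/3) = 2*I*sqrt(690411)/3 ≈ 553.94*I)
-I = -2*I*sqrt(690411)/3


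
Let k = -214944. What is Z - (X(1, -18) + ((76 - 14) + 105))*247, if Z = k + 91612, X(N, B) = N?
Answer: -164828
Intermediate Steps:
Z = -123332 (Z = -214944 + 91612 = -123332)
Z - (X(1, -18) + ((76 - 14) + 105))*247 = -123332 - (1 + ((76 - 14) + 105))*247 = -123332 - (1 + (62 + 105))*247 = -123332 - (1 + 167)*247 = -123332 - 168*247 = -123332 - 1*41496 = -123332 - 41496 = -164828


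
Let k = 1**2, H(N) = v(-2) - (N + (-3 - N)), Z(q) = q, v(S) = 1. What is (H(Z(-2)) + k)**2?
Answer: 25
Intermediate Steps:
H(N) = 4 (H(N) = 1 - (N + (-3 - N)) = 1 - 1*(-3) = 1 + 3 = 4)
k = 1
(H(Z(-2)) + k)**2 = (4 + 1)**2 = 5**2 = 25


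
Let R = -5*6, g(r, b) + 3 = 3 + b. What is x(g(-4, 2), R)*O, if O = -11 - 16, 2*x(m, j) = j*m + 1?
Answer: 1593/2 ≈ 796.50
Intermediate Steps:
g(r, b) = b (g(r, b) = -3 + (3 + b) = b)
R = -30
x(m, j) = ½ + j*m/2 (x(m, j) = (j*m + 1)/2 = (1 + j*m)/2 = ½ + j*m/2)
O = -27
x(g(-4, 2), R)*O = (½ + (½)*(-30)*2)*(-27) = (½ - 30)*(-27) = -59/2*(-27) = 1593/2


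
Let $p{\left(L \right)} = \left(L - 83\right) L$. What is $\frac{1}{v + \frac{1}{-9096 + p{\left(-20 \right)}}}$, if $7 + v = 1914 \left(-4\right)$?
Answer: $- \frac{7036}{53916869} \approx -0.0001305$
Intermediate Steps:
$p{\left(L \right)} = L \left(-83 + L\right)$ ($p{\left(L \right)} = \left(-83 + L\right) L = L \left(-83 + L\right)$)
$v = -7663$ ($v = -7 + 1914 \left(-4\right) = -7 - 7656 = -7663$)
$\frac{1}{v + \frac{1}{-9096 + p{\left(-20 \right)}}} = \frac{1}{-7663 + \frac{1}{-9096 - 20 \left(-83 - 20\right)}} = \frac{1}{-7663 + \frac{1}{-9096 - -2060}} = \frac{1}{-7663 + \frac{1}{-9096 + 2060}} = \frac{1}{-7663 + \frac{1}{-7036}} = \frac{1}{-7663 - \frac{1}{7036}} = \frac{1}{- \frac{53916869}{7036}} = - \frac{7036}{53916869}$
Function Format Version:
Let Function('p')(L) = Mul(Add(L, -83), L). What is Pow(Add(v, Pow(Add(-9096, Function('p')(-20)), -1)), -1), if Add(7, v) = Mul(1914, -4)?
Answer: Rational(-7036, 53916869) ≈ -0.00013050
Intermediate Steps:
Function('p')(L) = Mul(L, Add(-83, L)) (Function('p')(L) = Mul(Add(-83, L), L) = Mul(L, Add(-83, L)))
v = -7663 (v = Add(-7, Mul(1914, -4)) = Add(-7, -7656) = -7663)
Pow(Add(v, Pow(Add(-9096, Function('p')(-20)), -1)), -1) = Pow(Add(-7663, Pow(Add(-9096, Mul(-20, Add(-83, -20))), -1)), -1) = Pow(Add(-7663, Pow(Add(-9096, Mul(-20, -103)), -1)), -1) = Pow(Add(-7663, Pow(Add(-9096, 2060), -1)), -1) = Pow(Add(-7663, Pow(-7036, -1)), -1) = Pow(Add(-7663, Rational(-1, 7036)), -1) = Pow(Rational(-53916869, 7036), -1) = Rational(-7036, 53916869)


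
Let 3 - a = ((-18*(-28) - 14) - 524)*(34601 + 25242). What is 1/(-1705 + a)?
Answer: 1/2032960 ≈ 4.9189e-7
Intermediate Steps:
a = 2034665 (a = 3 - ((-18*(-28) - 14) - 524)*(34601 + 25242) = 3 - ((504 - 14) - 524)*59843 = 3 - (490 - 524)*59843 = 3 - (-34)*59843 = 3 - 1*(-2034662) = 3 + 2034662 = 2034665)
1/(-1705 + a) = 1/(-1705 + 2034665) = 1/2032960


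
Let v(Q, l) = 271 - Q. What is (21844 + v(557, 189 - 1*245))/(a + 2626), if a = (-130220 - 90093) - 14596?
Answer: -21558/232283 ≈ -0.092809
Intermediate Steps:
a = -234909 (a = -220313 - 14596 = -234909)
(21844 + v(557, 189 - 1*245))/(a + 2626) = (21844 + (271 - 1*557))/(-234909 + 2626) = (21844 + (271 - 557))/(-232283) = (21844 - 286)*(-1/232283) = 21558*(-1/232283) = -21558/232283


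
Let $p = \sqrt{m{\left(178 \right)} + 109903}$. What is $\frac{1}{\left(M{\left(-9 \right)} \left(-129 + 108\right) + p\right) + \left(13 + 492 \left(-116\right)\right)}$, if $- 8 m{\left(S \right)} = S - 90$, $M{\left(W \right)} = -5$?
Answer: $- \frac{28477}{1621824112} - \frac{\sqrt{27473}}{1621824112} \approx -1.7661 \cdot 10^{-5}$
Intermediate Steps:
$m{\left(S \right)} = \frac{45}{4} - \frac{S}{8}$ ($m{\left(S \right)} = - \frac{S - 90}{8} = - \frac{-90 + S}{8} = \frac{45}{4} - \frac{S}{8}$)
$p = 2 \sqrt{27473}$ ($p = \sqrt{\left(\frac{45}{4} - \frac{89}{4}\right) + 109903} = \sqrt{-11 + 109903} = \sqrt{109892} = 2 \sqrt{27473} \approx 331.5$)
$\frac{1}{\left(M{\left(-9 \right)} \left(-129 + 108\right) + p\right) + \left(13 + 492 \left(-116\right)\right)} = \frac{1}{\left(- 5 \left(-129 + 108\right) + 2 \sqrt{27473}\right) + \left(13 + 492 \left(-116\right)\right)} = \frac{1}{\left(\left(-5\right) \left(-21\right) + 2 \sqrt{27473}\right) + \left(13 - 57072\right)} = \frac{1}{\left(105 + 2 \sqrt{27473}\right) - 57059} = \frac{1}{-56954 + 2 \sqrt{27473}}$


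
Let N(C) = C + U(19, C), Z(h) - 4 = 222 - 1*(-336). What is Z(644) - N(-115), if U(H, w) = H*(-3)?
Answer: 734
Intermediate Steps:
U(H, w) = -3*H
Z(h) = 562 (Z(h) = 4 + (222 - 1*(-336)) = 4 + (222 + 336) = 4 + 558 = 562)
N(C) = -57 + C (N(C) = C - 3*19 = C - 57 = -57 + C)
Z(644) - N(-115) = 562 - (-57 - 115) = 562 - 1*(-172) = 562 + 172 = 734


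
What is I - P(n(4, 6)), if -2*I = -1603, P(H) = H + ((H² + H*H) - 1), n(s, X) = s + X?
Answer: 1185/2 ≈ 592.50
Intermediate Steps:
n(s, X) = X + s
P(H) = -1 + H + 2*H² (P(H) = H + ((H² + H²) - 1) = H + (2*H² - 1) = H + (-1 + 2*H²) = -1 + H + 2*H²)
I = 1603/2 (I = -½*(-1603) = 1603/2 ≈ 801.50)
I - P(n(4, 6)) = 1603/2 - (-1 + (6 + 4) + 2*(6 + 4)²) = 1603/2 - (-1 + 10 + 2*10²) = 1603/2 - (-1 + 10 + 2*100) = 1603/2 - (-1 + 10 + 200) = 1603/2 - 1*209 = 1603/2 - 209 = 1185/2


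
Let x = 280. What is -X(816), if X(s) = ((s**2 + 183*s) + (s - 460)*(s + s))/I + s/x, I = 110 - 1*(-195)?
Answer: -9779454/2135 ≈ -4580.5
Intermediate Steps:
I = 305 (I = 110 + 195 = 305)
X(s) = s**2/305 + 169*s/280 + 2*s*(-460 + s)/305 (X(s) = ((s**2 + 183*s) + (s - 460)*(s + s))/305 + s/280 = ((s**2 + 183*s) + (-460 + s)*(2*s))*(1/305) + s*(1/280) = ((s**2 + 183*s) + 2*s*(-460 + s))*(1/305) + s/280 = (s**2 + 183*s + 2*s*(-460 + s))*(1/305) + s/280 = (s**2/305 + 3*s/5 + 2*s*(-460 + s)/305) + s/280 = s**2/305 + 169*s/280 + 2*s*(-460 + s)/305)
-X(816) = -3*816*(-13737 + 56*816)/17080 = -3*816*(-13737 + 45696)/17080 = -3*816*31959/17080 = -1*9779454/2135 = -9779454/2135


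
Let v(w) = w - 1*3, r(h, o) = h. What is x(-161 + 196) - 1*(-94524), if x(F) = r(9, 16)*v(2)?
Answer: 94515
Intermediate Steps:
v(w) = -3 + w (v(w) = w - 3 = -3 + w)
x(F) = -9 (x(F) = 9*(-3 + 2) = 9*(-1) = -9)
x(-161 + 196) - 1*(-94524) = -9 - 1*(-94524) = -9 + 94524 = 94515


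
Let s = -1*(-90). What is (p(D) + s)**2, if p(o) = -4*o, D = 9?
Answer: 2916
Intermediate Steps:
s = 90
(p(D) + s)**2 = (-4*9 + 90)**2 = (-36 + 90)**2 = 54**2 = 2916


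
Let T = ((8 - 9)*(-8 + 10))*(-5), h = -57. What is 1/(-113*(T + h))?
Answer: 1/5311 ≈ 0.00018829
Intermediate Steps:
T = 10 (T = -1*2*(-5) = -2*(-5) = 10)
1/(-113*(T + h)) = 1/(-113*(10 - 57)) = 1/(-113*(-47)) = 1/5311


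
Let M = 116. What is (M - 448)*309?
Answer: -102588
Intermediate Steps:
(M - 448)*309 = (116 - 448)*309 = -332*309 = -102588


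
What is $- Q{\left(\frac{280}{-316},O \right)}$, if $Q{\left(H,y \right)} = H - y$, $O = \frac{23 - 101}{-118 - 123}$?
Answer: $\frac{23032}{19039} \approx 1.2097$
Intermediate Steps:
$O = \frac{78}{241}$ ($O = - \frac{78}{-241} = \left(-78\right) \left(- \frac{1}{241}\right) = \frac{78}{241} \approx 0.32365$)
$- Q{\left(\frac{280}{-316},O \right)} = - (\frac{280}{-316} - \frac{78}{241}) = - (280 \left(- \frac{1}{316}\right) - \frac{78}{241}) = - (- \frac{70}{79} - \frac{78}{241}) = \left(-1\right) \left(- \frac{23032}{19039}\right) = \frac{23032}{19039}$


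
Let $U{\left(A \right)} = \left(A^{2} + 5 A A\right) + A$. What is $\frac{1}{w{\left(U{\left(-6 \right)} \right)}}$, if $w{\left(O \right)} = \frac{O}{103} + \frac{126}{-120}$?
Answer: $\frac{2060}{2037} \approx 1.0113$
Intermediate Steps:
$U{\left(A \right)} = A + 6 A^{2}$ ($U{\left(A \right)} = \left(A^{2} + 5 A^{2}\right) + A = 6 A^{2} + A = A + 6 A^{2}$)
$w{\left(O \right)} = - \frac{21}{20} + \frac{O}{103}$ ($w{\left(O \right)} = O \frac{1}{103} + 126 \left(- \frac{1}{120}\right) = \frac{O}{103} - \frac{21}{20} = - \frac{21}{20} + \frac{O}{103}$)
$\frac{1}{w{\left(U{\left(-6 \right)} \right)}} = \frac{1}{- \frac{21}{20} + \frac{\left(-6\right) \left(1 + 6 \left(-6\right)\right)}{103}} = \frac{1}{- \frac{21}{20} + \frac{\left(-6\right) \left(1 - 36\right)}{103}} = \frac{1}{- \frac{21}{20} + \frac{\left(-6\right) \left(-35\right)}{103}} = \frac{1}{- \frac{21}{20} + \frac{1}{103} \cdot 210} = \frac{1}{- \frac{21}{20} + \frac{210}{103}} = \frac{1}{\frac{2037}{2060}} = \frac{2060}{2037}$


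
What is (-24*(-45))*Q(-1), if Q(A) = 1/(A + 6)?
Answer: 216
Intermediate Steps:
Q(A) = 1/(6 + A)
(-24*(-45))*Q(-1) = (-24*(-45))/(6 - 1) = 1080/5 = 1080*(⅕) = 216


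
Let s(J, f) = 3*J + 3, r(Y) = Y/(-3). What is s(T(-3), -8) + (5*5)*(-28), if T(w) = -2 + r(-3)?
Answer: -700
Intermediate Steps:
r(Y) = -Y/3 (r(Y) = Y*(-⅓) = -Y/3)
T(w) = -1 (T(w) = -2 - ⅓*(-3) = -2 + 1 = -1)
s(J, f) = 3 + 3*J
s(T(-3), -8) + (5*5)*(-28) = (3 + 3*(-1)) + (5*5)*(-28) = (3 - 3) + 25*(-28) = 0 - 700 = -700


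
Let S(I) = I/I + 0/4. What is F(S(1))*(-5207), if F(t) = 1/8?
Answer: -5207/8 ≈ -650.88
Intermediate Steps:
S(I) = 1 (S(I) = 1 + 0*(¼) = 1 + 0 = 1)
F(t) = ⅛
F(S(1))*(-5207) = (⅛)*(-5207) = -5207/8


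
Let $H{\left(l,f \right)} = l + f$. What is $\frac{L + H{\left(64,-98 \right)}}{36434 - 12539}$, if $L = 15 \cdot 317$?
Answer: $\frac{4721}{23895} \approx 0.19757$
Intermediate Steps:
$H{\left(l,f \right)} = f + l$
$L = 4755$
$\frac{L + H{\left(64,-98 \right)}}{36434 - 12539} = \frac{4755 + \left(-98 + 64\right)}{36434 - 12539} = \frac{4755 - 34}{23895} = 4721 \cdot \frac{1}{23895} = \frac{4721}{23895}$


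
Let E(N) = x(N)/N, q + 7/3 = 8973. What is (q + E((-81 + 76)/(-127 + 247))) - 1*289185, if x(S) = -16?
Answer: -839491/3 ≈ -2.7983e+5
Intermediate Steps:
q = 26912/3 (q = -7/3 + 8973 = 26912/3 ≈ 8970.7)
E(N) = -16/N
(q + E((-81 + 76)/(-127 + 247))) - 1*289185 = (26912/3 - 16*(-127 + 247)/(-81 + 76)) - 1*289185 = (26912/3 - 16/((-5/120))) - 289185 = (26912/3 - 16/((-5*1/120))) - 289185 = (26912/3 - 16/(-1/24)) - 289185 = (26912/3 - 16*(-24)) - 289185 = (26912/3 + 384) - 289185 = 28064/3 - 289185 = -839491/3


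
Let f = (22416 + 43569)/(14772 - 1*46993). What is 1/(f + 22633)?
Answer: 32221/729191908 ≈ 4.4187e-5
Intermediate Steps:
f = -65985/32221 (f = 65985/(14772 - 46993) = 65985/(-32221) = 65985*(-1/32221) = -65985/32221 ≈ -2.0479)
1/(f + 22633) = 1/(-65985/32221 + 22633) = 1/(729191908/32221) = 32221/729191908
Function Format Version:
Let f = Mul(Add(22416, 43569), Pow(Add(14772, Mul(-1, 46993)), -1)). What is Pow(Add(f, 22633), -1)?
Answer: Rational(32221, 729191908) ≈ 4.4187e-5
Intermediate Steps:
f = Rational(-65985, 32221) (f = Mul(65985, Pow(Add(14772, -46993), -1)) = Mul(65985, Pow(-32221, -1)) = Mul(65985, Rational(-1, 32221)) = Rational(-65985, 32221) ≈ -2.0479)
Pow(Add(f, 22633), -1) = Pow(Add(Rational(-65985, 32221), 22633), -1) = Pow(Rational(729191908, 32221), -1) = Rational(32221, 729191908)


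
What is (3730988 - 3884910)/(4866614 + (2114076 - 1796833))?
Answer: -153922/5183857 ≈ -0.029693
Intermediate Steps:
(3730988 - 3884910)/(4866614 + (2114076 - 1796833)) = -153922/(4866614 + 317243) = -153922/5183857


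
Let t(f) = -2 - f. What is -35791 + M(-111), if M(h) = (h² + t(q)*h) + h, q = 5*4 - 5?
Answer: -21694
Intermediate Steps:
q = 15 (q = 20 - 5 = 15)
M(h) = h² - 16*h (M(h) = (h² + (-2 - 1*15)*h) + h = (h² + (-2 - 15)*h) + h = (h² - 17*h) + h = h² - 16*h)
-35791 + M(-111) = -35791 - 111*(-16 - 111) = -35791 - 111*(-127) = -35791 + 14097 = -21694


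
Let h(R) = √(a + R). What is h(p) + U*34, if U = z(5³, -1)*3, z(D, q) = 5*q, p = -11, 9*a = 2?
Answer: -510 + I*√97/3 ≈ -510.0 + 3.283*I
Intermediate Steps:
a = 2/9 (a = (⅑)*2 = 2/9 ≈ 0.22222)
h(R) = √(2/9 + R)
U = -15 (U = (5*(-1))*3 = -5*3 = -15)
h(p) + U*34 = √(2 + 9*(-11))/3 - 15*34 = √(2 - 99)/3 - 510 = √(-97)/3 - 510 = (I*√97)/3 - 510 = I*√97/3 - 510 = -510 + I*√97/3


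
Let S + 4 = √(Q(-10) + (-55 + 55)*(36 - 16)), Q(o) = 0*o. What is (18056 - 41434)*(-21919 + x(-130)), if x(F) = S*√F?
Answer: 512422382 + 93512*I*√130 ≈ 5.1242e+8 + 1.0662e+6*I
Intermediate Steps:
Q(o) = 0
S = -4 (S = -4 + √(0 + (-55 + 55)*(36 - 16)) = -4 + √(0 + 0*20) = -4 + √(0 + 0) = -4 + √0 = -4 + 0 = -4)
x(F) = -4*√F
(18056 - 41434)*(-21919 + x(-130)) = (18056 - 41434)*(-21919 - 4*I*√130) = -23378*(-21919 - 4*I*√130) = 512422382 + 93512*I*√130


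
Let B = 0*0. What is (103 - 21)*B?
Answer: 0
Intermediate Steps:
B = 0
(103 - 21)*B = (103 - 21)*0 = 82*0 = 0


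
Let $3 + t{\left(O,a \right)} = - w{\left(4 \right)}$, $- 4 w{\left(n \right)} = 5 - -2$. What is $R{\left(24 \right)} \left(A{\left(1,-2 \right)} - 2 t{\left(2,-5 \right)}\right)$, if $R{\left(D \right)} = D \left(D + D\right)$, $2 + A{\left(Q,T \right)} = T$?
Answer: $-1728$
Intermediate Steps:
$w{\left(n \right)} = - \frac{7}{4}$ ($w{\left(n \right)} = - \frac{5 - -2}{4} = - \frac{5 + 2}{4} = \left(- \frac{1}{4}\right) 7 = - \frac{7}{4}$)
$t{\left(O,a \right)} = - \frac{5}{4}$ ($t{\left(O,a \right)} = -3 - - \frac{7}{4} = -3 + \frac{7}{4} = - \frac{5}{4}$)
$A{\left(Q,T \right)} = -2 + T$
$R{\left(D \right)} = 2 D^{2}$ ($R{\left(D \right)} = D 2 D = 2 D^{2}$)
$R{\left(24 \right)} \left(A{\left(1,-2 \right)} - 2 t{\left(2,-5 \right)}\right) = 2 \cdot 24^{2} \left(\left(-2 - 2\right) - - \frac{5}{2}\right) = 2 \cdot 576 \left(-4 + \frac{5}{2}\right) = 1152 \left(- \frac{3}{2}\right) = -1728$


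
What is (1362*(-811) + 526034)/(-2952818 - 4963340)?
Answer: 289274/3958079 ≈ 0.073084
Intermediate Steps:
(1362*(-811) + 526034)/(-2952818 - 4963340) = (-1104582 + 526034)/(-7916158) = -578548*(-1/7916158) = 289274/3958079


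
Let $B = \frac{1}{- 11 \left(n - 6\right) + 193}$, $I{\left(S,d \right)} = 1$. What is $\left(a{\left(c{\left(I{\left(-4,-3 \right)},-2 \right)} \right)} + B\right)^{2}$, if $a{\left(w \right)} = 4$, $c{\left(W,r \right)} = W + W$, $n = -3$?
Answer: $\frac{1366561}{85264} \approx 16.027$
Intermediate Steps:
$c{\left(W,r \right)} = 2 W$
$B = \frac{1}{292}$ ($B = \frac{1}{- 11 \left(-3 - 6\right) + 193} = \frac{1}{\left(-11\right) \left(-9\right) + 193} = \frac{1}{99 + 193} = \frac{1}{292} \approx 0.0034247$)
$\left(a{\left(c{\left(I{\left(-4,-3 \right)},-2 \right)} \right)} + B\right)^{2} = \left(4 + \frac{1}{292}\right)^{2} = \left(\frac{1169}{292}\right)^{2} = \frac{1366561}{85264}$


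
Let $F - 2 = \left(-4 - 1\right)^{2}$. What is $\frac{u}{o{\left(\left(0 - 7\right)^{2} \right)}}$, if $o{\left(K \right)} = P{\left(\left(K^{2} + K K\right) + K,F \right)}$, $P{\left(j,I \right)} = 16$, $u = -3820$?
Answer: $- \frac{955}{4} \approx -238.75$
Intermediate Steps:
$F = 27$ ($F = 2 + \left(-4 - 1\right)^{2} = 2 + \left(-5\right)^{2} = 2 + 25 = 27$)
$o{\left(K \right)} = 16$
$\frac{u}{o{\left(\left(0 - 7\right)^{2} \right)}} = - \frac{3820}{16} = \left(-3820\right) \frac{1}{16} = - \frac{955}{4}$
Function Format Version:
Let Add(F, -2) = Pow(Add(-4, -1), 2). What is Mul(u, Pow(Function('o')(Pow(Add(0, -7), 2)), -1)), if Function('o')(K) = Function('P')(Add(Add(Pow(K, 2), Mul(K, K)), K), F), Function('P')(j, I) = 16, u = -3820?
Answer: Rational(-955, 4) ≈ -238.75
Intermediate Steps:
F = 27 (F = Add(2, Pow(Add(-4, -1), 2)) = Add(2, Pow(-5, 2)) = Add(2, 25) = 27)
Function('o')(K) = 16
Mul(u, Pow(Function('o')(Pow(Add(0, -7), 2)), -1)) = Mul(-3820, Pow(16, -1)) = Mul(-3820, Rational(1, 16)) = Rational(-955, 4)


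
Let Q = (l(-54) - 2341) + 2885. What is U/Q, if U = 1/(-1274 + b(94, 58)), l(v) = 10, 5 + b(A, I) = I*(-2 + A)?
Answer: 1/2247578 ≈ 4.4492e-7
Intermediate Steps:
b(A, I) = -5 + I*(-2 + A)
U = 1/4057 (U = 1/(-1274 + (-5 - 2*58 + 94*58)) = 1/(-1274 + (-5 - 116 + 5452)) = 1/(-1274 + 5331) = 1/4057 ≈ 0.00024649)
Q = 554 (Q = (10 - 2341) + 2885 = -2331 + 2885 = 554)
U/Q = (1/4057)/554 = (1/4057)*(1/554) = 1/2247578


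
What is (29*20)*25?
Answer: 14500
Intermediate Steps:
(29*20)*25 = 580*25 = 14500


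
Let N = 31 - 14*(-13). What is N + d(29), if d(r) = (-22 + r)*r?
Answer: 416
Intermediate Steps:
N = 213 (N = 31 + 182 = 213)
d(r) = r*(-22 + r)
N + d(29) = 213 + 29*(-22 + 29) = 213 + 29*7 = 213 + 203 = 416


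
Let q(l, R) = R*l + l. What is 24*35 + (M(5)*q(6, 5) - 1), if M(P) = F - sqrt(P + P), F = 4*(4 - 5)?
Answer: 695 - 36*sqrt(10) ≈ 581.16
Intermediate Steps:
F = -4 (F = 4*(-1) = -4)
q(l, R) = l + R*l
M(P) = -4 - sqrt(2)*sqrt(P) (M(P) = -4 - sqrt(P + P) = -4 - sqrt(2*P) = -4 - sqrt(2)*sqrt(P))
24*35 + (M(5)*q(6, 5) - 1) = 24*35 + ((-4 - sqrt(2)*sqrt(5))*(6*(1 + 5)) - 1) = 840 + ((-4 - sqrt(10))*(6*6) - 1) = 840 + ((-4 - sqrt(10))*36 - 1) = 840 + ((-144 - 36*sqrt(10)) - 1) = 840 + (-145 - 36*sqrt(10)) = 695 - 36*sqrt(10)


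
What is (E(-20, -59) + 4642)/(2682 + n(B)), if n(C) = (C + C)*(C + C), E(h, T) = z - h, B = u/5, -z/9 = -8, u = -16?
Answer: 59175/34037 ≈ 1.7385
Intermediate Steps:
z = 72 (z = -9*(-8) = 72)
B = -16/5 ≈ -3.2000
E(h, T) = 72 - h
n(C) = 4*C**2 (n(C) = (2*C)*(2*C) = 4*C**2)
(E(-20, -59) + 4642)/(2682 + n(B)) = ((72 - 1*(-20)) + 4642)/(2682 + 4*(-16/5)**2) = ((72 + 20) + 4642)/(2682 + 4*(256/25)) = (92 + 4642)/(2682 + 1024/25) = 4734/(68074/25) = 4734*(25/68074) = 59175/34037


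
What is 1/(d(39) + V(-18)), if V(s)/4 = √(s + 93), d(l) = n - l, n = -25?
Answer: -4/181 - 5*√3/724 ≈ -0.034061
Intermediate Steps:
d(l) = -25 - l
V(s) = 4*√(93 + s) (V(s) = 4*√(s + 93) = 4*√(93 + s))
1/(d(39) + V(-18)) = 1/((-25 - 1*39) + 4*√(93 - 18)) = 1/((-25 - 39) + 4*√75) = 1/(-64 + 4*(5*√3)) = 1/(-64 + 20*√3)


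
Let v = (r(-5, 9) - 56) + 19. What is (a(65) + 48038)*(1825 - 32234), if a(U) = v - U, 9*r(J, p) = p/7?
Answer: -10203831177/7 ≈ -1.4577e+9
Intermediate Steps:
r(J, p) = p/63 (r(J, p) = (p/7)/9 = p/63)
v = -258/7 (v = ((1/63)*9 - 56) + 19 = (⅐ - 56) + 19 = -391/7 + 19 = -258/7 ≈ -36.857)
a(U) = -258/7 - U
(a(65) + 48038)*(1825 - 32234) = ((-258/7 - 1*65) + 48038)*(1825 - 32234) = ((-258/7 - 65) + 48038)*(-30409) = (-713/7 + 48038)*(-30409) = (335553/7)*(-30409) = -10203831177/7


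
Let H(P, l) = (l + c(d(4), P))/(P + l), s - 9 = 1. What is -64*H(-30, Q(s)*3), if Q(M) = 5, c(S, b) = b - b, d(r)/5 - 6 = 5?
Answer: 64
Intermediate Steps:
s = 10 (s = 9 + 1 = 10)
d(r) = 55 (d(r) = 30 + 5*5 = 30 + 25 = 55)
c(S, b) = 0
H(P, l) = l/(P + l) (H(P, l) = (l + 0)/(P + l) = l/(P + l))
-64*H(-30, Q(s)*3) = -64*5*3/(-30 + 5*3) = -960/(-30 + 15) = -960/(-15) = -960*(-1)/15 = -64*(-1) = 64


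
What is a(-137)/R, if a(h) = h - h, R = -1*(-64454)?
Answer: 0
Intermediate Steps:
R = 64454
a(h) = 0
a(-137)/R = 0/64454 = 0*(1/64454) = 0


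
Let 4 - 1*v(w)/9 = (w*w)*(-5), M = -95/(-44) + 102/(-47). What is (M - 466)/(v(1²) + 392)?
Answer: -963711/978164 ≈ -0.98522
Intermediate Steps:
M = -23/2068 (M = -95*(-1/44) + 102*(-1/47) = 95/44 - 102/47 = -23/2068 ≈ -0.011122)
v(w) = 36 + 45*w² (v(w) = 36 - 9*w*w*(-5) = 36 - 9*w²*(-5) = 36 - (-45)*w² = 36 + 45*w²)
(M - 466)/(v(1²) + 392) = (-23/2068 - 466)/((36 + 45*(1²)²) + 392) = -963711/(2068*((36 + 45*1²) + 392)) = -963711/(2068*((36 + 45*1) + 392)) = -963711/(2068*((36 + 45) + 392)) = -963711/(2068*(81 + 392)) = -963711/2068/473 = -963711/2068*1/473 = -963711/978164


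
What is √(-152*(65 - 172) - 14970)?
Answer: √1294 ≈ 35.972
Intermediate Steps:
√(-152*(65 - 172) - 14970) = √(-152*(-107) - 14970) = √(16264 - 14970) = √1294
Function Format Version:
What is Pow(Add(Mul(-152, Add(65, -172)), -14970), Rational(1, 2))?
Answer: Pow(1294, Rational(1, 2)) ≈ 35.972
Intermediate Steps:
Pow(Add(Mul(-152, Add(65, -172)), -14970), Rational(1, 2)) = Pow(Add(Mul(-152, -107), -14970), Rational(1, 2)) = Pow(Add(16264, -14970), Rational(1, 2)) = Pow(1294, Rational(1, 2))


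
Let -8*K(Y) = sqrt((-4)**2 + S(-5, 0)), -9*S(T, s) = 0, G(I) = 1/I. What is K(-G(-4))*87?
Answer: -87/2 ≈ -43.500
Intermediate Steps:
S(T, s) = 0 (S(T, s) = -1/9*0 = 0)
K(Y) = -1/2 (K(Y) = -sqrt((-4)**2 + 0)/8 = -sqrt(16 + 0)/8 = -sqrt(16)/8 = -1/8*4 = -1/2)
K(-G(-4))*87 = -1/2*87 = -87/2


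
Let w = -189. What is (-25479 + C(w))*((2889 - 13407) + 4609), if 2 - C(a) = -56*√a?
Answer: 150543593 - 992712*I*√21 ≈ 1.5054e+8 - 4.5492e+6*I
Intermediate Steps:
C(a) = 2 + 56*√a (C(a) = 2 - (-56)*√a = 2 + 56*√a)
(-25479 + C(w))*((2889 - 13407) + 4609) = (-25479 + (2 + 56*√(-189)))*((2889 - 13407) + 4609) = (-25479 + (2 + 56*(3*I*√21)))*(-10518 + 4609) = (-25479 + (2 + 168*I*√21))*(-5909) = (-25477 + 168*I*√21)*(-5909) = 150543593 - 992712*I*√21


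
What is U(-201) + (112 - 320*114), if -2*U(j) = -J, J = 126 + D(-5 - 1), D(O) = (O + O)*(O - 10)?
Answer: -36209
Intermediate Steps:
D(O) = 2*O*(-10 + O) (D(O) = (2*O)*(-10 + O) = 2*O*(-10 + O))
J = 318 (J = 126 + 2*(-5 - 1)*(-10 + (-5 - 1)) = 126 + 2*(-6)*(-10 - 6) = 126 + 2*(-6)*(-16) = 126 + 192 = 318)
U(j) = 159 (U(j) = -(-1)*318/2 = -1/2*(-318) = 159)
U(-201) + (112 - 320*114) = 159 + (112 - 320*114) = 159 + (112 - 36480) = 159 - 36368 = -36209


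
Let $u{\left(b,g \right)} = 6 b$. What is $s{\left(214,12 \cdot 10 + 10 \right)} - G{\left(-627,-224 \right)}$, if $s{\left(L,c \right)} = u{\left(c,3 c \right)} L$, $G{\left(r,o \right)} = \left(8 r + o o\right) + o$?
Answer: $121984$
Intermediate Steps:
$G{\left(r,o \right)} = o + o^{2} + 8 r$ ($G{\left(r,o \right)} = \left(8 r + o^{2}\right) + o = \left(o^{2} + 8 r\right) + o = o + o^{2} + 8 r$)
$s{\left(L,c \right)} = 6 L c$ ($s{\left(L,c \right)} = 6 c L = 6 L c$)
$s{\left(214,12 \cdot 10 + 10 \right)} - G{\left(-627,-224 \right)} = 6 \cdot 214 \left(12 \cdot 10 + 10\right) - \left(-224 + \left(-224\right)^{2} + 8 \left(-627\right)\right) = 6 \cdot 214 \left(120 + 10\right) - \left(-224 + 50176 - 5016\right) = 6 \cdot 214 \cdot 130 - 44936 = 166920 - 44936 = 121984$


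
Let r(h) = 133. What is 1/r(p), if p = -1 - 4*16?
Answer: 1/133 ≈ 0.0075188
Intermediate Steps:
p = -65 (p = -1 - 64 = -65)
1/r(p) = 1/133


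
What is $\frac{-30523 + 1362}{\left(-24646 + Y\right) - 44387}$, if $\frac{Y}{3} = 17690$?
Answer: $\frac{29161}{15963} \approx 1.8268$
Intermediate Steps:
$Y = 53070$ ($Y = 3 \cdot 17690 = 53070$)
$\frac{-30523 + 1362}{\left(-24646 + Y\right) - 44387} = \frac{-30523 + 1362}{\left(-24646 + 53070\right) - 44387} = - \frac{29161}{28424 - 44387} = - \frac{29161}{-15963} = \left(-29161\right) \left(- \frac{1}{15963}\right) = \frac{29161}{15963}$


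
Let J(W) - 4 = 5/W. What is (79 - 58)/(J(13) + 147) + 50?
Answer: 32891/656 ≈ 50.139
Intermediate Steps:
J(W) = 4 + 5/W
(79 - 58)/(J(13) + 147) + 50 = (79 - 58)/((4 + 5/13) + 147) + 50 = 21/((4 + 5*(1/13)) + 147) + 50 = 21/((4 + 5/13) + 147) + 50 = 21/(57/13 + 147) + 50 = 21/(1968/13) + 50 = (13/1968)*21 + 50 = 91/656 + 50 = 32891/656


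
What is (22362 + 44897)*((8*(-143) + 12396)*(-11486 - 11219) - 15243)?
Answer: -17184129903877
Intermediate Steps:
(22362 + 44897)*((8*(-143) + 12396)*(-11486 - 11219) - 15243) = 67259*((-1144 + 12396)*(-22705) - 15243) = 67259*(11252*(-22705) - 15243) = 67259*(-255476660 - 15243) = 67259*(-255491903) = -17184129903877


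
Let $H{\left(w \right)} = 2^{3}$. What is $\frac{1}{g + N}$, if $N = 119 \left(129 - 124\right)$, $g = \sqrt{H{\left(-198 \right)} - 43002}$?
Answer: $\frac{85}{56717} - \frac{i \sqrt{42994}}{397019} \approx 0.0014987 - 0.00052227 i$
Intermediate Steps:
$H{\left(w \right)} = 8$
$g = i \sqrt{42994}$ ($g = \sqrt{8 - 43002} = \sqrt{-42994} = i \sqrt{42994} \approx 207.35 i$)
$N = 595$ ($N = 119 \cdot 5 = 595$)
$\frac{1}{g + N} = \frac{1}{i \sqrt{42994} + 595} = \frac{1}{595 + i \sqrt{42994}}$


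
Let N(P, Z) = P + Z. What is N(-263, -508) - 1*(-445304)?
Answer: 444533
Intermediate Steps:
N(-263, -508) - 1*(-445304) = (-263 - 508) - 1*(-445304) = -771 + 445304 = 444533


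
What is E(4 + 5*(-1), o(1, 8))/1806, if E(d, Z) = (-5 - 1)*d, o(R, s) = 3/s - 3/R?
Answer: 1/301 ≈ 0.0033223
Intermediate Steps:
o(R, s) = -3/R + 3/s
E(d, Z) = -6*d
E(4 + 5*(-1), o(1, 8))/1806 = -6*(4 + 5*(-1))/1806 = -6*(4 - 5)*(1/1806) = -6*(-1)*(1/1806) = 6*(1/1806) = 1/301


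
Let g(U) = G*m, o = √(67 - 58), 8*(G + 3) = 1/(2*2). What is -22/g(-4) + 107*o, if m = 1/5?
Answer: 6803/19 ≈ 358.05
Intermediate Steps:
G = -95/32 (G = -3 + (1/(2*2))/8 = -3 + ((½)*(½))/8 = -3 + (⅛)*(¼) = -3 + 1/32 = -95/32 ≈ -2.9688)
m = ⅕ ≈ 0.20000
o = 3 (o = √9 = 3)
g(U) = -19/32 (g(U) = -95/32*⅕ = -19/32)
-22/g(-4) + 107*o = -22/(-19/32) + 107*3 = -22*(-32/19) + 321 = 704/19 + 321 = 6803/19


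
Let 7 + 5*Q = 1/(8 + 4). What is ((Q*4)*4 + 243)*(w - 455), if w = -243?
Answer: -2312474/15 ≈ -1.5417e+5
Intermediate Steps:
Q = -83/60 (Q = -7/5 + 1/(5*(8 + 4)) = -7/5 + (⅕)/12 = -7/5 + (⅕)*(1/12) = -7/5 + 1/60 = -83/60 ≈ -1.3833)
((Q*4)*4 + 243)*(w - 455) = (-83/60*4*4 + 243)*(-243 - 455) = (-83/15*4 + 243)*(-698) = (-332/15 + 243)*(-698) = (3313/15)*(-698) = -2312474/15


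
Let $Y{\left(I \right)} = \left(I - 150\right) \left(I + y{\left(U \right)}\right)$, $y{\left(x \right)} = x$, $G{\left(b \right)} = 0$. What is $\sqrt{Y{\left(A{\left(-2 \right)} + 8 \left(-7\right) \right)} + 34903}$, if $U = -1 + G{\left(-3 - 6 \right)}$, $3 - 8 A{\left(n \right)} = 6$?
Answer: $\frac{\sqrt{2991601}}{8} \approx 216.2$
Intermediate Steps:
$A{\left(n \right)} = - \frac{3}{8}$ ($A{\left(n \right)} = \frac{3}{8} - \frac{3}{4} = - \frac{3}{8}$)
$U = -1$ ($U = -1 + 0 = -1$)
$Y{\left(I \right)} = \left(-1 + I\right) \left(-150 + I\right)$ ($Y{\left(I \right)} = \left(I - 150\right) \left(I - 1\right) = \left(-150 + I\right) \left(-1 + I\right) = \left(-1 + I\right) \left(-150 + I\right)$)
$\sqrt{Y{\left(A{\left(-2 \right)} + 8 \left(-7\right) \right)} + 34903} = \sqrt{\left(150 + \left(- \frac{3}{8} + 8 \left(-7\right)\right)^{2} - 151 \left(- \frac{3}{8} + 8 \left(-7\right)\right)\right) + 34903} = \sqrt{\left(150 + \left(- \frac{3}{8} - 56\right)^{2} - 151 \left(- \frac{3}{8} - 56\right)\right) + 34903} = \sqrt{\left(150 + \left(- \frac{451}{8}\right)^{2} - - \frac{68101}{8}\right) + 34903} = \sqrt{\left(150 + \frac{203401}{64} + \frac{68101}{8}\right) + 34903} = \sqrt{\frac{757809}{64} + 34903} = \sqrt{\frac{2991601}{64}} = \frac{\sqrt{2991601}}{8}$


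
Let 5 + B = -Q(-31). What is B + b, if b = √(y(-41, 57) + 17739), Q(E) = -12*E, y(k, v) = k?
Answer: -377 + √17698 ≈ -243.97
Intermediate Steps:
b = √17698 (b = √(-41 + 17739) = √17698 ≈ 133.03)
B = -377 (B = -5 - (-12)*(-31) = -5 - 1*372 = -5 - 372 = -377)
B + b = -377 + √17698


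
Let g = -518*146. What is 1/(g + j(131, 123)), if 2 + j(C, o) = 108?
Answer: -1/75522 ≈ -1.3241e-5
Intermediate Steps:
j(C, o) = 106 (j(C, o) = -2 + 108 = 106)
g = -75628
1/(g + j(131, 123)) = 1/(-75628 + 106) = 1/(-75522) = -1/75522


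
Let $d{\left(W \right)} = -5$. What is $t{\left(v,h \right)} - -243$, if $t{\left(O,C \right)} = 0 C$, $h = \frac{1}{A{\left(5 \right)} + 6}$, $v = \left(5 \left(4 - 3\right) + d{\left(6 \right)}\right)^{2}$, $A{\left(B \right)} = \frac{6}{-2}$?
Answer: $243$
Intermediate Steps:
$A{\left(B \right)} = -3$ ($A{\left(B \right)} = 6 \left(- \frac{1}{2}\right) = -3$)
$v = 0$ ($v = \left(5 \left(4 - 3\right) - 5\right)^{2} = \left(5 \cdot 1 - 5\right)^{2} = \left(5 - 5\right)^{2} = 0^{2} = 0$)
$h = \frac{1}{3}$ ($h = \frac{1}{-3 + 6} = \frac{1}{3} \approx 0.33333$)
$t{\left(O,C \right)} = 0$
$t{\left(v,h \right)} - -243 = 0 - -243 = 0 + 243 = 243$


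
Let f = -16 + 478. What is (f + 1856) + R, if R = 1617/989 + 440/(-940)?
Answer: 107801835/46483 ≈ 2319.2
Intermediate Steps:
R = 54241/46483 (R = 1617*(1/989) + 440*(-1/940) = 1617/989 - 22/47 = 54241/46483 ≈ 1.1669)
f = 462
(f + 1856) + R = (462 + 1856) + 54241/46483 = 2318 + 54241/46483 = 107801835/46483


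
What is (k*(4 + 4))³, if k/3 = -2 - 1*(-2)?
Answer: 0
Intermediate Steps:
k = 0 (k = 3*(-2 - 1*(-2)) = 3*(-2 + 2) = 3*0 = 0)
(k*(4 + 4))³ = (0*(4 + 4))³ = (0*8)³ = 0³ = 0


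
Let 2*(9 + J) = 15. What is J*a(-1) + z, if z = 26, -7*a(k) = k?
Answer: 361/14 ≈ 25.786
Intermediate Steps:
J = -3/2 (J = -9 + (½)*15 = -9 + 15/2 = -3/2 ≈ -1.5000)
a(k) = -k/7
J*a(-1) + z = -(-3)*(-1)/14 + 26 = -3/2*⅐ + 26 = -3/14 + 26 = 361/14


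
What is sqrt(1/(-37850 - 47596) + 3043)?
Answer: sqrt(2468555608438)/28482 ≈ 55.163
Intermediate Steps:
sqrt(1/(-37850 - 47596) + 3043) = sqrt(1/(-85446) + 3043) = sqrt(-1/85446 + 3043) = sqrt(260012177/85446) = sqrt(2468555608438)/28482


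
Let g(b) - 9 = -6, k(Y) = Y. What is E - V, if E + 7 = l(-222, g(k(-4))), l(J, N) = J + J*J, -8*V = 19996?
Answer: 103109/2 ≈ 51555.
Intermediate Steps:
V = -4999/2 (V = -1/8*19996 = -4999/2 ≈ -2499.5)
g(b) = 3 (g(b) = 9 - 6 = 3)
l(J, N) = J + J**2
E = 49055 (E = -7 - 222*(1 - 222) = -7 - 222*(-221) = -7 + 49062 = 49055)
E - V = 49055 - 1*(-4999/2) = 49055 + 4999/2 = 103109/2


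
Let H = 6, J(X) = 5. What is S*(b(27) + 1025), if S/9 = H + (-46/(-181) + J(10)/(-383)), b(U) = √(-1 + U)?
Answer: 3991205475/69323 + 3893859*√26/69323 ≈ 57860.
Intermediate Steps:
S = 3893859/69323 (S = 9*(6 + (-46/(-181) + 5/(-383))) = 9*(6 + (-46*(-1/181) + 5*(-1/383))) = 9*(6 + (46/181 - 5/383)) = 9*(6 + 16713/69323) = 9*(432651/69323) = 3893859/69323 ≈ 56.170)
S*(b(27) + 1025) = 3893859*(√(-1 + 27) + 1025)/69323 = 3893859*(√26 + 1025)/69323 = 3893859*(1025 + √26)/69323 = 3991205475/69323 + 3893859*√26/69323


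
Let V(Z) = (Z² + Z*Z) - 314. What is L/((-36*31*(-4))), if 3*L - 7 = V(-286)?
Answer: 163285/13392 ≈ 12.193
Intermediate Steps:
V(Z) = -314 + 2*Z² (V(Z) = (Z² + Z²) - 314 = 2*Z² - 314 = -314 + 2*Z²)
L = 163285/3 (L = 7/3 + (-314 + 2*(-286)²)/3 = 7/3 + (-314 + 2*81796)/3 = 7/3 + (-314 + 163592)/3 = 7/3 + (⅓)*163278 = 7/3 + 54426 = 163285/3 ≈ 54428.)
L/((-36*31*(-4))) = 163285/(3*((-36*31*(-4)))) = 163285/(3*((-1116*(-4)))) = (163285/3)/4464 = (163285/3)*(1/4464) = 163285/13392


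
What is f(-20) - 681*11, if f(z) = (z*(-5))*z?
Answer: -9491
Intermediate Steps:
f(z) = -5*z² (f(z) = (-5*z)*z = -5*z²)
f(-20) - 681*11 = -5*(-20)² - 681*11 = -5*400 - 7491 = -2000 - 7491 = -9491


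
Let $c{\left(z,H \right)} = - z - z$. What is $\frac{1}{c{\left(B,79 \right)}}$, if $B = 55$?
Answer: $- \frac{1}{110} \approx -0.0090909$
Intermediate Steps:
$c{\left(z,H \right)} = - 2 z$
$\frac{1}{c{\left(B,79 \right)}} = \frac{1}{\left(-2\right) 55} = \frac{1}{-110} = - \frac{1}{110}$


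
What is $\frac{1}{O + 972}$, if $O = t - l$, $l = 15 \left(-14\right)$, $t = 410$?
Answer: $\frac{1}{1592} \approx 0.00062814$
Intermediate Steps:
$l = -210$
$O = 620$ ($O = 410 - -210 = 410 + 210 = 620$)
$\frac{1}{O + 972} = \frac{1}{620 + 972} = \frac{1}{1592}$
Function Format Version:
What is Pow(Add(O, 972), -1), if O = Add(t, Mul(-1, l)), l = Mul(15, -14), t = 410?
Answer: Rational(1, 1592) ≈ 0.00062814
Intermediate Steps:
l = -210
O = 620 (O = Add(410, Mul(-1, -210)) = Add(410, 210) = 620)
Pow(Add(O, 972), -1) = Pow(Add(620, 972), -1) = Pow(1592, -1) = Rational(1, 1592)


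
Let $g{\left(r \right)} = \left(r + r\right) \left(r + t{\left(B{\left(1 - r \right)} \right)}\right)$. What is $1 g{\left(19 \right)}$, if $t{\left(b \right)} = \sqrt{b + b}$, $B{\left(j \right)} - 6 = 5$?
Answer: $722 + 38 \sqrt{22} \approx 900.24$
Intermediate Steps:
$B{\left(j \right)} = 11$ ($B{\left(j \right)} = 6 + 5 = 11$)
$t{\left(b \right)} = \sqrt{2} \sqrt{b}$ ($t{\left(b \right)} = \sqrt{2 b} = \sqrt{2} \sqrt{b}$)
$g{\left(r \right)} = 2 r \left(r + \sqrt{22}\right)$ ($g{\left(r \right)} = \left(r + r\right) \left(r + \sqrt{2} \sqrt{11}\right) = 2 r \left(r + \sqrt{22}\right)$)
$1 g{\left(19 \right)} = 1 \cdot 2 \cdot 19 \left(19 + \sqrt{22}\right) = 1 \left(722 + 38 \sqrt{22}\right) = 722 + 38 \sqrt{22}$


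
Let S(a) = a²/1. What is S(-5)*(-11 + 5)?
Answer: -150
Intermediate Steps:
S(a) = a² (S(a) = a²*1 = a²)
S(-5)*(-11 + 5) = (-5)²*(-11 + 5) = 25*(-6) = -150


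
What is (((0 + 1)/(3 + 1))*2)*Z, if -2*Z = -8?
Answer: 2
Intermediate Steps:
Z = 4 (Z = -½*(-8) = 4)
(((0 + 1)/(3 + 1))*2)*Z = (((0 + 1)/(3 + 1))*2)*4 = ((1/4)*2)*4 = ((1*(¼))*2)*4 = ((¼)*2)*4 = (½)*4 = 2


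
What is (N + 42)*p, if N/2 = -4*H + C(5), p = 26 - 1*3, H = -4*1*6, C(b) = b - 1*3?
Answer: 5474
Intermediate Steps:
C(b) = -3 + b (C(b) = b - 3 = -3 + b)
H = -24 (H = -4*6 = -24)
p = 23 (p = 26 - 3 = 23)
N = 196 (N = 2*(-4*(-24) + (-3 + 5)) = 2*(96 + 2) = 2*98 = 196)
(N + 42)*p = (196 + 42)*23 = 238*23 = 5474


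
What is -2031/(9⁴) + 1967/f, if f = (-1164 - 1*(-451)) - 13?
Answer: -1597777/529254 ≈ -3.0189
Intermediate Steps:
f = -726 (f = (-1164 + 451) - 13 = -713 - 13 = -726)
-2031/(9⁴) + 1967/f = -2031/(9⁴) + 1967/(-726) = -2031/6561 + 1967*(-1/726) = -2031*1/6561 - 1967/726 = -677/2187 - 1967/726 = -1597777/529254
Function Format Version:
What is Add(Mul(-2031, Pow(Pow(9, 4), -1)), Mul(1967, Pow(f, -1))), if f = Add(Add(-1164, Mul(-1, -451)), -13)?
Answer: Rational(-1597777, 529254) ≈ -3.0189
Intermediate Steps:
f = -726 (f = Add(Add(-1164, 451), -13) = Add(-713, -13) = -726)
Add(Mul(-2031, Pow(Pow(9, 4), -1)), Mul(1967, Pow(f, -1))) = Add(Mul(-2031, Pow(Pow(9, 4), -1)), Mul(1967, Pow(-726, -1))) = Add(Mul(-2031, Pow(6561, -1)), Mul(1967, Rational(-1, 726))) = Add(Mul(-2031, Rational(1, 6561)), Rational(-1967, 726)) = Add(Rational(-677, 2187), Rational(-1967, 726)) = Rational(-1597777, 529254)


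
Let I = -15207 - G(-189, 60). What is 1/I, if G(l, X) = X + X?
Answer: -1/15327 ≈ -6.5244e-5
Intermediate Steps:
G(l, X) = 2*X
I = -15327 (I = -15207 - 2*60 = -15207 - 1*120 = -15207 - 120 = -15327)
1/I = 1/(-15327) = -1/15327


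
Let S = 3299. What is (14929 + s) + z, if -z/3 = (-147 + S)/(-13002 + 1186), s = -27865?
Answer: -19105290/1477 ≈ -12935.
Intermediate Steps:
z = 1182/1477 (z = -3*(-147 + 3299)/(-13002 + 1186) = -9456/(-11816) = -9456*(-1)/11816 = -3*(-394/1477) = 1182/1477 ≈ 0.80027)
(14929 + s) + z = (14929 - 27865) + 1182/1477 = -12936 + 1182/1477 = -19105290/1477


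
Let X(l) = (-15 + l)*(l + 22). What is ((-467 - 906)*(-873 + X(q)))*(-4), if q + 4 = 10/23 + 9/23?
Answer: -3530318012/529 ≈ -6.6736e+6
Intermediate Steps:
q = -73/23 (q = -4 + (10/23 + 9/23) = -4 + 19/23 = -73/23 ≈ -3.1739)
X(l) = (-15 + l)*(22 + l)
((-467 - 906)*(-873 + X(q)))*(-4) = ((-467 - 906)*(-873 + (-330 + (-73/23)**2 + 7*(-73/23))))*(-4) = -1373*(-873 + (-330 + 5329/529 - 511/23))*(-4) = -1373*(-873 - 180994/529)*(-4) = -1373*(-642811/529)*(-4) = (882579503/529)*(-4) = -3530318012/529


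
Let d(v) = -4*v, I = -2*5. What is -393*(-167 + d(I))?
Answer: 49911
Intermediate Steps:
I = -10
-393*(-167 + d(I)) = -393*(-167 - 4*(-10)) = -393*(-167 + 40) = -393*(-127) = 49911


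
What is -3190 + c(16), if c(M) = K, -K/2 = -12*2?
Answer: -3142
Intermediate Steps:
K = 48 (K = -(-24)*2 = -2*(-24) = 48)
c(M) = 48
-3190 + c(16) = -3190 + 48 = -3142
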